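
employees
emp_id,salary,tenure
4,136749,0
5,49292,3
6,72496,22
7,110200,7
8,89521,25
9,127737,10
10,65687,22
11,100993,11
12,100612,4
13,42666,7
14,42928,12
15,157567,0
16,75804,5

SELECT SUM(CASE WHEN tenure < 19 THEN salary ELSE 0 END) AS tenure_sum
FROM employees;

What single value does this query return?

emp_id=4: ✓ → 136749
emp_id=5: ✓ → 49292
emp_id=6: ✗
emp_id=7: ✓ → 110200
emp_id=8: ✗
emp_id=9: ✓ → 127737
emp_id=10: ✗
emp_id=11: ✓ → 100993
emp_id=12: ✓ → 100612
emp_id=13: ✓ → 42666
emp_id=14: ✓ → 42928
emp_id=15: ✓ → 157567
emp_id=16: ✓ → 75804
tenure_sum = 136749 + 49292 + 110200 + 127737 + 100993 + 100612 + 42666 + 42928 + 157567 + 75804 = 944548

944548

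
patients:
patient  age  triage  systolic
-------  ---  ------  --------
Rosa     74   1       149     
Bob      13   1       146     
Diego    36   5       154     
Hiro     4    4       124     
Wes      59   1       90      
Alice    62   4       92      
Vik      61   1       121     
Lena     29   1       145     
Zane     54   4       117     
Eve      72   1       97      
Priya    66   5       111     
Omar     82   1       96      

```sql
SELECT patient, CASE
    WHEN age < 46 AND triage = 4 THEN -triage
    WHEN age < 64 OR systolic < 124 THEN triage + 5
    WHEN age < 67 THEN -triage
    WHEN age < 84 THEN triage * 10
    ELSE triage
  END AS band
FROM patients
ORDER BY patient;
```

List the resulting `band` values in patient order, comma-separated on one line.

9, 6, 10, 6, -4, 6, 6, 10, 10, 6, 6, 9

patient=Alice: age < 64 OR systolic < 124 → 9
patient=Bob: age < 64 OR systolic < 124 → 6
patient=Diego: age < 64 OR systolic < 124 → 10
patient=Eve: age < 64 OR systolic < 124 → 6
patient=Hiro: age < 46 AND triage = 4 → -4
patient=Lena: age < 64 OR systolic < 124 → 6
patient=Omar: age < 64 OR systolic < 124 → 6
patient=Priya: age < 64 OR systolic < 124 → 10
patient=Rosa: age < 84 → 10
patient=Vik: age < 64 OR systolic < 124 → 6
patient=Wes: age < 64 OR systolic < 124 → 6
patient=Zane: age < 64 OR systolic < 124 → 9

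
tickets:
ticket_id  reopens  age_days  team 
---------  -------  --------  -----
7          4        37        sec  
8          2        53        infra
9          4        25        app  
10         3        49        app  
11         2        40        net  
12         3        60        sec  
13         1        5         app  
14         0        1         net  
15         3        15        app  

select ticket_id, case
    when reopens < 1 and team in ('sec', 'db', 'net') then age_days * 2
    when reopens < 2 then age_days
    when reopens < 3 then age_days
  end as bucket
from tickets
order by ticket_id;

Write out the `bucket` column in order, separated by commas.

ticket_id=7: (no match → NULL) → NULL
ticket_id=8: reopens < 3 → 53
ticket_id=9: (no match → NULL) → NULL
ticket_id=10: (no match → NULL) → NULL
ticket_id=11: reopens < 3 → 40
ticket_id=12: (no match → NULL) → NULL
ticket_id=13: reopens < 2 → 5
ticket_id=14: reopens < 1 and team in ('sec', 'db', 'net') → 2
ticket_id=15: (no match → NULL) → NULL

NULL, 53, NULL, NULL, 40, NULL, 5, 2, NULL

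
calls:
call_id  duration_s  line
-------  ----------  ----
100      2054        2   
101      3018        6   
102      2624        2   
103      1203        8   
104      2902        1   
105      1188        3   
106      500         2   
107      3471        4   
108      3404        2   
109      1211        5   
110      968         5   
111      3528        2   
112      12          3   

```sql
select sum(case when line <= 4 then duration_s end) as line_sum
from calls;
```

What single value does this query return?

19683

call_id=100: ✓ → 2054
call_id=101: ✗
call_id=102: ✓ → 2624
call_id=103: ✗
call_id=104: ✓ → 2902
call_id=105: ✓ → 1188
call_id=106: ✓ → 500
call_id=107: ✓ → 3471
call_id=108: ✓ → 3404
call_id=109: ✗
call_id=110: ✗
call_id=111: ✓ → 3528
call_id=112: ✓ → 12
line_sum = 2054 + 2624 + 2902 + 1188 + 500 + 3471 + 3404 + 3528 + 12 = 19683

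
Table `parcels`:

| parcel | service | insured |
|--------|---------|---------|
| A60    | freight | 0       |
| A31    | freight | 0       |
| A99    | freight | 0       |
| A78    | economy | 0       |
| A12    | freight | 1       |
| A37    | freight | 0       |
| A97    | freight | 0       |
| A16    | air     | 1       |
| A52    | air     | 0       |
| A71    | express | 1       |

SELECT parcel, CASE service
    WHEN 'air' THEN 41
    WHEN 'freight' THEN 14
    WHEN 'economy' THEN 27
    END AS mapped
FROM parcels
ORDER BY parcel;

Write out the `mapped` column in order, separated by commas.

14, 41, 14, 14, 41, 14, NULL, 27, 14, 14

parcel=A12: service='freight' → 14
parcel=A16: service='air' → 41
parcel=A31: service='freight' → 14
parcel=A37: service='freight' → 14
parcel=A52: service='air' → 41
parcel=A60: service='freight' → 14
parcel=A71: (no match → NULL) → NULL
parcel=A78: service='economy' → 27
parcel=A97: service='freight' → 14
parcel=A99: service='freight' → 14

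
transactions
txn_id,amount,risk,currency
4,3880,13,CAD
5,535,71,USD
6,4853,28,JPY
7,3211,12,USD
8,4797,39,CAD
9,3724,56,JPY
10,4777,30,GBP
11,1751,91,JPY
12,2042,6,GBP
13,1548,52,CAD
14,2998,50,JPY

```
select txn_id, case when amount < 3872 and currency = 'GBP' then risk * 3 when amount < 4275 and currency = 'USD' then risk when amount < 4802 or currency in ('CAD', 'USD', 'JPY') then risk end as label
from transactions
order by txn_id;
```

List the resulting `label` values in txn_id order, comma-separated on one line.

13, 71, 28, 12, 39, 56, 30, 91, 18, 52, 50

txn_id=4: amount < 4802 or currency in ('CAD', 'USD', 'JPY') → 13
txn_id=5: amount < 4275 and currency = 'USD' → 71
txn_id=6: amount < 4802 or currency in ('CAD', 'USD', 'JPY') → 28
txn_id=7: amount < 4275 and currency = 'USD' → 12
txn_id=8: amount < 4802 or currency in ('CAD', 'USD', 'JPY') → 39
txn_id=9: amount < 4802 or currency in ('CAD', 'USD', 'JPY') → 56
txn_id=10: amount < 4802 or currency in ('CAD', 'USD', 'JPY') → 30
txn_id=11: amount < 4802 or currency in ('CAD', 'USD', 'JPY') → 91
txn_id=12: amount < 3872 and currency = 'GBP' → 18
txn_id=13: amount < 4802 or currency in ('CAD', 'USD', 'JPY') → 52
txn_id=14: amount < 4802 or currency in ('CAD', 'USD', 'JPY') → 50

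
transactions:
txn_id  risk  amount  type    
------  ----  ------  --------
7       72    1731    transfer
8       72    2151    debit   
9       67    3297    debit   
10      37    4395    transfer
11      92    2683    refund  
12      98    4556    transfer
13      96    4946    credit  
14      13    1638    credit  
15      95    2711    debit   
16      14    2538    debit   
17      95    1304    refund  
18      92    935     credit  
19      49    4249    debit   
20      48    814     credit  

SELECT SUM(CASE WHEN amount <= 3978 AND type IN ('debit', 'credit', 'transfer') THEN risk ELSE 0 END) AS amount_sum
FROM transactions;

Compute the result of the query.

txn_id=7: ✓ → 72
txn_id=8: ✓ → 72
txn_id=9: ✓ → 67
txn_id=10: ✗
txn_id=11: ✗
txn_id=12: ✗
txn_id=13: ✗
txn_id=14: ✓ → 13
txn_id=15: ✓ → 95
txn_id=16: ✓ → 14
txn_id=17: ✗
txn_id=18: ✓ → 92
txn_id=19: ✗
txn_id=20: ✓ → 48
amount_sum = 72 + 72 + 67 + 13 + 95 + 14 + 92 + 48 = 473

473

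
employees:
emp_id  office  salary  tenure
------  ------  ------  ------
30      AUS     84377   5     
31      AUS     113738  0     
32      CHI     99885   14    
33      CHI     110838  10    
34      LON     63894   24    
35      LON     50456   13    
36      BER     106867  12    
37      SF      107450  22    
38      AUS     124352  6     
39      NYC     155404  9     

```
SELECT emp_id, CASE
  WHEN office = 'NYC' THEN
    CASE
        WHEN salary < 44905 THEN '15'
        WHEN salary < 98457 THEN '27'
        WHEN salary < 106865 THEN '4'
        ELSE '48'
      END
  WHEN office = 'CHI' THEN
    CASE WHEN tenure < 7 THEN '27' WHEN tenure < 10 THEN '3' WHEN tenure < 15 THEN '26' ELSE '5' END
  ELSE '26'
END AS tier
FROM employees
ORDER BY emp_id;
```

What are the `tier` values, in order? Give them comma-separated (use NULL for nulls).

26, 26, 26, 26, 26, 26, 26, 26, 26, 48

emp_id=30: office='AUS' → outer ELSE → 26
emp_id=31: office='AUS' → outer ELSE → 26
emp_id=32: office='CHI' → inner[tenure < 15] → 26
emp_id=33: office='CHI' → inner[tenure < 15] → 26
emp_id=34: office='LON' → outer ELSE → 26
emp_id=35: office='LON' → outer ELSE → 26
emp_id=36: office='BER' → outer ELSE → 26
emp_id=37: office='SF' → outer ELSE → 26
emp_id=38: office='AUS' → outer ELSE → 26
emp_id=39: office='NYC' → inner[ELSE] → 48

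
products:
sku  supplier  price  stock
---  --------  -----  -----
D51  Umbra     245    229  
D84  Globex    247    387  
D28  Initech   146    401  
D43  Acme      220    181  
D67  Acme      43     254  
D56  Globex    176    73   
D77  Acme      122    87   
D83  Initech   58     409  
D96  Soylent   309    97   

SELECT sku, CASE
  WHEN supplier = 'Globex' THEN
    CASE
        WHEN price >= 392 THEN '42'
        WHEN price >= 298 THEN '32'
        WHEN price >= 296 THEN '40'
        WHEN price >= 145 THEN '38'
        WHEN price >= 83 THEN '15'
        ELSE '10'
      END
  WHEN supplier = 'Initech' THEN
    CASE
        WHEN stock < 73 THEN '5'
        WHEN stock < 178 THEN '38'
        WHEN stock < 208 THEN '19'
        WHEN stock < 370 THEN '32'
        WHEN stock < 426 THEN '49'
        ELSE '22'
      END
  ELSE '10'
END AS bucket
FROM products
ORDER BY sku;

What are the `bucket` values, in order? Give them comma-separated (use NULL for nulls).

sku=D28: supplier='Initech' → inner[stock < 426] → 49
sku=D43: supplier='Acme' → outer ELSE → 10
sku=D51: supplier='Umbra' → outer ELSE → 10
sku=D56: supplier='Globex' → inner[price >= 145] → 38
sku=D67: supplier='Acme' → outer ELSE → 10
sku=D77: supplier='Acme' → outer ELSE → 10
sku=D83: supplier='Initech' → inner[stock < 426] → 49
sku=D84: supplier='Globex' → inner[price >= 145] → 38
sku=D96: supplier='Soylent' → outer ELSE → 10

49, 10, 10, 38, 10, 10, 49, 38, 10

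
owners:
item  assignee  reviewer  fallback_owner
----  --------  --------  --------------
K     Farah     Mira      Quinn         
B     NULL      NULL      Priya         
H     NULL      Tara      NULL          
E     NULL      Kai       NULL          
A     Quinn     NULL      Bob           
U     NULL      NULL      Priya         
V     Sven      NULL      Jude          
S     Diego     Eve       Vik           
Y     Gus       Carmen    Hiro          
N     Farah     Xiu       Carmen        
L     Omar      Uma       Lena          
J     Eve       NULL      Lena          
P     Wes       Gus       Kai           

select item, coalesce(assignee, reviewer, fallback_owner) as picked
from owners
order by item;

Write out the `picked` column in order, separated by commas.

Quinn, Priya, Kai, Tara, Eve, Farah, Omar, Farah, Wes, Diego, Priya, Sven, Gus

item=A: assignee=Quinn → Quinn
item=B: assignee=NULL, reviewer=NULL, fallback_owner=Priya → Priya
item=E: assignee=NULL, reviewer=Kai → Kai
item=H: assignee=NULL, reviewer=Tara → Tara
item=J: assignee=Eve → Eve
item=K: assignee=Farah → Farah
item=L: assignee=Omar → Omar
item=N: assignee=Farah → Farah
item=P: assignee=Wes → Wes
item=S: assignee=Diego → Diego
item=U: assignee=NULL, reviewer=NULL, fallback_owner=Priya → Priya
item=V: assignee=Sven → Sven
item=Y: assignee=Gus → Gus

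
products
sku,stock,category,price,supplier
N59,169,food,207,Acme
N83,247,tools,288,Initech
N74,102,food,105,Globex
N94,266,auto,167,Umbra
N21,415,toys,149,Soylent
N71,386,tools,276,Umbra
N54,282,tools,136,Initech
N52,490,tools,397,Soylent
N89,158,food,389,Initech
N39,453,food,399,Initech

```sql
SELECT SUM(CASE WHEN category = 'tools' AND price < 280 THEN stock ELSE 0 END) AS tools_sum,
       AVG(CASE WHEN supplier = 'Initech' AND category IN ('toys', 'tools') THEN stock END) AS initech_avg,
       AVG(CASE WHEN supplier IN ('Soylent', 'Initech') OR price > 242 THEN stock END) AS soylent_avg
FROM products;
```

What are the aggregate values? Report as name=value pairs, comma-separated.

[tools_sum: category = 'tools' AND price < 280]
sku=N59: ✗
sku=N83: ✗
sku=N74: ✗
sku=N94: ✗
sku=N21: ✗
sku=N71: ✓ → 386
sku=N54: ✓ → 282
sku=N52: ✗
sku=N89: ✗
sku=N39: ✗
tools_sum = 386 + 282 = 668
—
[initech_avg: supplier = 'Initech' AND category IN ('toys', 'tools')]
sku=N59: ✗
sku=N83: ✓ → 247
sku=N74: ✗
sku=N94: ✗
sku=N21: ✗
sku=N71: ✗
sku=N54: ✓ → 282
sku=N52: ✗
sku=N89: ✗
sku=N39: ✗
initech_avg = (247 + 282) / 2 = 264.5
—
[soylent_avg: supplier IN ('Soylent', 'Initech') OR price > 242]
sku=N59: ✗
sku=N83: ✓ → 247
sku=N74: ✗
sku=N94: ✗
sku=N21: ✓ → 415
sku=N71: ✓ → 386
sku=N54: ✓ → 282
sku=N52: ✓ → 490
sku=N89: ✓ → 158
sku=N39: ✓ → 453
soylent_avg = (247 + 415 + 386 + 282 + 490 + 158 + 453) / 7 = 347.2857142857

tools_sum=668, initech_avg=264.5, soylent_avg=347.2857142857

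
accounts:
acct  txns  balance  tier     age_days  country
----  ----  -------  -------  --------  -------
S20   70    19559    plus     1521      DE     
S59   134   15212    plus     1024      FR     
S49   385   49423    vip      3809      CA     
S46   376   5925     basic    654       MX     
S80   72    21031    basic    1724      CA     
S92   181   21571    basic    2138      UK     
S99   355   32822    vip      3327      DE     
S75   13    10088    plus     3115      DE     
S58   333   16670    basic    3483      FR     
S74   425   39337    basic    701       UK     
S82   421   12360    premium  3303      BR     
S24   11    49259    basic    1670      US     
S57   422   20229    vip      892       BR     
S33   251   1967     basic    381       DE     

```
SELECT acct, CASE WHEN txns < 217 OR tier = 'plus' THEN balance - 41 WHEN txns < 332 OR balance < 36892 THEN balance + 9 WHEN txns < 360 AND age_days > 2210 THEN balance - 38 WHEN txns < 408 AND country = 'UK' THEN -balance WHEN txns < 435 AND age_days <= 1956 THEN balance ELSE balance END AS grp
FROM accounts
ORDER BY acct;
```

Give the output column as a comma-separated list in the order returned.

acct=S20: txns < 217 OR tier = 'plus' → 19518
acct=S24: txns < 217 OR tier = 'plus' → 49218
acct=S33: txns < 332 OR balance < 36892 → 1976
acct=S46: txns < 332 OR balance < 36892 → 5934
acct=S49: ELSE → 49423
acct=S57: txns < 332 OR balance < 36892 → 20238
acct=S58: txns < 332 OR balance < 36892 → 16679
acct=S59: txns < 217 OR tier = 'plus' → 15171
acct=S74: txns < 435 AND age_days <= 1956 → 39337
acct=S75: txns < 217 OR tier = 'plus' → 10047
acct=S80: txns < 217 OR tier = 'plus' → 20990
acct=S82: txns < 332 OR balance < 36892 → 12369
acct=S92: txns < 217 OR tier = 'plus' → 21530
acct=S99: txns < 332 OR balance < 36892 → 32831

19518, 49218, 1976, 5934, 49423, 20238, 16679, 15171, 39337, 10047, 20990, 12369, 21530, 32831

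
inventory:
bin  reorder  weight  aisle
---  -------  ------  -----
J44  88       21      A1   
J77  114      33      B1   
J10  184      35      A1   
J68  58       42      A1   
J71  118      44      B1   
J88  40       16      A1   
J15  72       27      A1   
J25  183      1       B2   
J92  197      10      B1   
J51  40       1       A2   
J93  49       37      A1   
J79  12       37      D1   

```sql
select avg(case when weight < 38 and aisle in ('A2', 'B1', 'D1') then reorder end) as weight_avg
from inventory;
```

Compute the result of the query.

90.75

bin=J44: ✗
bin=J77: ✓ → 114
bin=J10: ✗
bin=J68: ✗
bin=J71: ✗
bin=J88: ✗
bin=J15: ✗
bin=J25: ✗
bin=J92: ✓ → 197
bin=J51: ✓ → 40
bin=J93: ✗
bin=J79: ✓ → 12
weight_avg = (114 + 197 + 40 + 12) / 4 = 90.75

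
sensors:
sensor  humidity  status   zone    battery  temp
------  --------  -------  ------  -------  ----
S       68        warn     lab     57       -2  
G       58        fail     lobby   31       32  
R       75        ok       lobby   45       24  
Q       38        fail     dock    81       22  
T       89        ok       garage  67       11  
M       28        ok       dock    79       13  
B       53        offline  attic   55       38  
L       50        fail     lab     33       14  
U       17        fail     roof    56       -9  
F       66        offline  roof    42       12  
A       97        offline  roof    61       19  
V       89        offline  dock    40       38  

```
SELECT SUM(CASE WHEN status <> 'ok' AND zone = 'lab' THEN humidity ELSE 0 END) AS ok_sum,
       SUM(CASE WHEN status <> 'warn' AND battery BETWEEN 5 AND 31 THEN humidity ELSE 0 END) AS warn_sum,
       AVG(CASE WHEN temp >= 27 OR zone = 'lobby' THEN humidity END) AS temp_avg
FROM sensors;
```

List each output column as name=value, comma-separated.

ok_sum=118, warn_sum=58, temp_avg=68.75

[ok_sum: status <> 'ok' AND zone = 'lab']
sensor=S: ✓ → 68
sensor=G: ✗
sensor=R: ✗
sensor=Q: ✗
sensor=T: ✗
sensor=M: ✗
sensor=B: ✗
sensor=L: ✓ → 50
sensor=U: ✗
sensor=F: ✗
sensor=A: ✗
sensor=V: ✗
ok_sum = 68 + 50 = 118
—
[warn_sum: status <> 'warn' AND battery BETWEEN 5 AND 31]
sensor=S: ✗
sensor=G: ✓ → 58
sensor=R: ✗
sensor=Q: ✗
sensor=T: ✗
sensor=M: ✗
sensor=B: ✗
sensor=L: ✗
sensor=U: ✗
sensor=F: ✗
sensor=A: ✗
sensor=V: ✗
warn_sum = 58
—
[temp_avg: temp >= 27 OR zone = 'lobby']
sensor=S: ✗
sensor=G: ✓ → 58
sensor=R: ✓ → 75
sensor=Q: ✗
sensor=T: ✗
sensor=M: ✗
sensor=B: ✓ → 53
sensor=L: ✗
sensor=U: ✗
sensor=F: ✗
sensor=A: ✗
sensor=V: ✓ → 89
temp_avg = (58 + 75 + 53 + 89) / 4 = 68.75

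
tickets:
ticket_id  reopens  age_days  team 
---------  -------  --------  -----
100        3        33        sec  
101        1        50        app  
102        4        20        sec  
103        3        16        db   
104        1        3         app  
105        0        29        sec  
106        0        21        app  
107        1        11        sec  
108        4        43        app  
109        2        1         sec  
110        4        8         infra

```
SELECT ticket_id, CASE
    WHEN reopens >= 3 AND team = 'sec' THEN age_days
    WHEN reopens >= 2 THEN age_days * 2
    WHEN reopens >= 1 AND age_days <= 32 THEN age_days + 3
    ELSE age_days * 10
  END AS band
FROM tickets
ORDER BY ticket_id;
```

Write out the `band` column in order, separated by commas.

33, 500, 20, 32, 6, 290, 210, 14, 86, 2, 16

ticket_id=100: reopens >= 3 AND team = 'sec' → 33
ticket_id=101: ELSE → 500
ticket_id=102: reopens >= 3 AND team = 'sec' → 20
ticket_id=103: reopens >= 2 → 32
ticket_id=104: reopens >= 1 AND age_days <= 32 → 6
ticket_id=105: ELSE → 290
ticket_id=106: ELSE → 210
ticket_id=107: reopens >= 1 AND age_days <= 32 → 14
ticket_id=108: reopens >= 2 → 86
ticket_id=109: reopens >= 2 → 2
ticket_id=110: reopens >= 2 → 16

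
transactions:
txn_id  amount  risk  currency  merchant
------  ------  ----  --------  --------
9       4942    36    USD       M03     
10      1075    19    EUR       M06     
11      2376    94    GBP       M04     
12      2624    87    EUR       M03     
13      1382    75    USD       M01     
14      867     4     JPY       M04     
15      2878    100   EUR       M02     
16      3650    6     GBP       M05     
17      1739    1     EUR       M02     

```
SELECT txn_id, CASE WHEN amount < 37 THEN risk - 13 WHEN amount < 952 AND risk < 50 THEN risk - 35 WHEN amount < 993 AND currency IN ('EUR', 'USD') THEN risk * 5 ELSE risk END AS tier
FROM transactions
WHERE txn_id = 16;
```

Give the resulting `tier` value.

txn_id = 16: amount=3650, risk=6, currency=GBP, merchant=M05.
amount < 37 → false
amount < 952 AND risk < 50 → false
amount < 993 AND currency IN ('EUR', 'USD') → false
No prior WHEN matched → ELSE → 6

6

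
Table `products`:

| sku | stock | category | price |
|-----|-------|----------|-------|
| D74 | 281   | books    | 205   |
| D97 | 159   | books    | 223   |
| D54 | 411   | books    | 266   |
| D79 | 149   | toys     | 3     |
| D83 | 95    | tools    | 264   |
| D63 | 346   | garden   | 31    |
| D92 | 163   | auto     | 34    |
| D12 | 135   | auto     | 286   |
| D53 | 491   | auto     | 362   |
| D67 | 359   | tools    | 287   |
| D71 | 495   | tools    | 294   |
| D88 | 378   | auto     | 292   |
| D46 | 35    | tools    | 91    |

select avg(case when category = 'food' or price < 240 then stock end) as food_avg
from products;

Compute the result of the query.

sku=D74: ✓ → 281
sku=D97: ✓ → 159
sku=D54: ✗
sku=D79: ✓ → 149
sku=D83: ✗
sku=D63: ✓ → 346
sku=D92: ✓ → 163
sku=D12: ✗
sku=D53: ✗
sku=D67: ✗
sku=D71: ✗
sku=D88: ✗
sku=D46: ✓ → 35
food_avg = (281 + 159 + 149 + 346 + 163 + 35) / 6 = 188.8333333333

188.8333333333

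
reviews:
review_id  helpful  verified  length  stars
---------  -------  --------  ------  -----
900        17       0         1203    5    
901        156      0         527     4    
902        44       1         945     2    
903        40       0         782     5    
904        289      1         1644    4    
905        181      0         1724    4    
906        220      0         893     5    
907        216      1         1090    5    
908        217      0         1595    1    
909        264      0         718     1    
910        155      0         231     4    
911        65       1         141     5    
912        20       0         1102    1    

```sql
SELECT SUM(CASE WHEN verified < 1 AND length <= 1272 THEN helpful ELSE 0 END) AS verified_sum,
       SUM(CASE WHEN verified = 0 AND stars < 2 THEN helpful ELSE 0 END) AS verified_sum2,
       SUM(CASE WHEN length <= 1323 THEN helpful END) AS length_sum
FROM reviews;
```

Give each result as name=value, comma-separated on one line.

verified_sum=872, verified_sum2=501, length_sum=1197

[verified_sum: verified < 1 AND length <= 1272]
review_id=900: ✓ → 17
review_id=901: ✓ → 156
review_id=902: ✗
review_id=903: ✓ → 40
review_id=904: ✗
review_id=905: ✗
review_id=906: ✓ → 220
review_id=907: ✗
review_id=908: ✗
review_id=909: ✓ → 264
review_id=910: ✓ → 155
review_id=911: ✗
review_id=912: ✓ → 20
verified_sum = 17 + 156 + 40 + 220 + 264 + 155 + 20 = 872
—
[verified_sum2: verified = 0 AND stars < 2]
review_id=900: ✗
review_id=901: ✗
review_id=902: ✗
review_id=903: ✗
review_id=904: ✗
review_id=905: ✗
review_id=906: ✗
review_id=907: ✗
review_id=908: ✓ → 217
review_id=909: ✓ → 264
review_id=910: ✗
review_id=911: ✗
review_id=912: ✓ → 20
verified_sum2 = 217 + 264 + 20 = 501
—
[length_sum: length <= 1323]
review_id=900: ✓ → 17
review_id=901: ✓ → 156
review_id=902: ✓ → 44
review_id=903: ✓ → 40
review_id=904: ✗
review_id=905: ✗
review_id=906: ✓ → 220
review_id=907: ✓ → 216
review_id=908: ✗
review_id=909: ✓ → 264
review_id=910: ✓ → 155
review_id=911: ✓ → 65
review_id=912: ✓ → 20
length_sum = 17 + 156 + 44 + 40 + 220 + 216 + 264 + 155 + 65 + 20 = 1197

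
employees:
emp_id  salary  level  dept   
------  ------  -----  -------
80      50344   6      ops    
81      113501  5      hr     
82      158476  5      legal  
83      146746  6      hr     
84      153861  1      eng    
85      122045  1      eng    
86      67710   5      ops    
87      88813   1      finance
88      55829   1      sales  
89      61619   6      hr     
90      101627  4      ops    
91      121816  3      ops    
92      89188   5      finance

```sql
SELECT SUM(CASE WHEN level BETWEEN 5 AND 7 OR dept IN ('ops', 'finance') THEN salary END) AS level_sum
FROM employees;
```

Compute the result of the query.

emp_id=80: ✓ → 50344
emp_id=81: ✓ → 113501
emp_id=82: ✓ → 158476
emp_id=83: ✓ → 146746
emp_id=84: ✗
emp_id=85: ✗
emp_id=86: ✓ → 67710
emp_id=87: ✓ → 88813
emp_id=88: ✗
emp_id=89: ✓ → 61619
emp_id=90: ✓ → 101627
emp_id=91: ✓ → 121816
emp_id=92: ✓ → 89188
level_sum = 50344 + 113501 + 158476 + 146746 + 67710 + 88813 + 61619 + 101627 + 121816 + 89188 = 999840

999840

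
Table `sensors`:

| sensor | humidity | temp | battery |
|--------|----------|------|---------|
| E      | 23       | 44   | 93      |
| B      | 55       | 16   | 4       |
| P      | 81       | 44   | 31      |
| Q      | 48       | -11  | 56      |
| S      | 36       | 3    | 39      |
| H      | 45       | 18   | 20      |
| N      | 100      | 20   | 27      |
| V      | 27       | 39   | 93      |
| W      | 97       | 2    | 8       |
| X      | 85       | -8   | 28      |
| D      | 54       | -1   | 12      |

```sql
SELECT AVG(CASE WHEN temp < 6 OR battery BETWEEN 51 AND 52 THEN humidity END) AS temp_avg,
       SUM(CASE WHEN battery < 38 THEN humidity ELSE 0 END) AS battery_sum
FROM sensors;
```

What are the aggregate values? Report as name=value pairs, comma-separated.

[temp_avg: temp < 6 OR battery BETWEEN 51 AND 52]
sensor=E: ✗
sensor=B: ✗
sensor=P: ✗
sensor=Q: ✓ → 48
sensor=S: ✓ → 36
sensor=H: ✗
sensor=N: ✗
sensor=V: ✗
sensor=W: ✓ → 97
sensor=X: ✓ → 85
sensor=D: ✓ → 54
temp_avg = (48 + 36 + 97 + 85 + 54) / 5 = 64
—
[battery_sum: battery < 38]
sensor=E: ✗
sensor=B: ✓ → 55
sensor=P: ✓ → 81
sensor=Q: ✗
sensor=S: ✗
sensor=H: ✓ → 45
sensor=N: ✓ → 100
sensor=V: ✗
sensor=W: ✓ → 97
sensor=X: ✓ → 85
sensor=D: ✓ → 54
battery_sum = 55 + 81 + 45 + 100 + 97 + 85 + 54 = 517

temp_avg=64, battery_sum=517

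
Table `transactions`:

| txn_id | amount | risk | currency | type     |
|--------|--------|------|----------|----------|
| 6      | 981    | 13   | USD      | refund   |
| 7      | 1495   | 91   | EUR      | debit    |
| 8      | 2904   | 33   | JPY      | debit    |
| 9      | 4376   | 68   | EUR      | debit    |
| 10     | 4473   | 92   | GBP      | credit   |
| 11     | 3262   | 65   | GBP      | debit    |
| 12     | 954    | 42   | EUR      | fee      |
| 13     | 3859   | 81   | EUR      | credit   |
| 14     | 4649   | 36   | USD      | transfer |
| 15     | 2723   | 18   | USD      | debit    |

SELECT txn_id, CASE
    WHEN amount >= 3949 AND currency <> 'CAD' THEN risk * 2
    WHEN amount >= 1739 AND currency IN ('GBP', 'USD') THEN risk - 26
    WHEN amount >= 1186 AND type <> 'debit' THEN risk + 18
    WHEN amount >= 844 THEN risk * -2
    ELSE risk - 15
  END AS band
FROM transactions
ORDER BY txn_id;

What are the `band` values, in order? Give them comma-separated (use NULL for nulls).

txn_id=6: amount >= 844 → -26
txn_id=7: amount >= 844 → -182
txn_id=8: amount >= 844 → -66
txn_id=9: amount >= 3949 AND currency <> 'CAD' → 136
txn_id=10: amount >= 3949 AND currency <> 'CAD' → 184
txn_id=11: amount >= 1739 AND currency IN ('GBP', 'USD') → 39
txn_id=12: amount >= 844 → -84
txn_id=13: amount >= 1186 AND type <> 'debit' → 99
txn_id=14: amount >= 3949 AND currency <> 'CAD' → 72
txn_id=15: amount >= 1739 AND currency IN ('GBP', 'USD') → -8

-26, -182, -66, 136, 184, 39, -84, 99, 72, -8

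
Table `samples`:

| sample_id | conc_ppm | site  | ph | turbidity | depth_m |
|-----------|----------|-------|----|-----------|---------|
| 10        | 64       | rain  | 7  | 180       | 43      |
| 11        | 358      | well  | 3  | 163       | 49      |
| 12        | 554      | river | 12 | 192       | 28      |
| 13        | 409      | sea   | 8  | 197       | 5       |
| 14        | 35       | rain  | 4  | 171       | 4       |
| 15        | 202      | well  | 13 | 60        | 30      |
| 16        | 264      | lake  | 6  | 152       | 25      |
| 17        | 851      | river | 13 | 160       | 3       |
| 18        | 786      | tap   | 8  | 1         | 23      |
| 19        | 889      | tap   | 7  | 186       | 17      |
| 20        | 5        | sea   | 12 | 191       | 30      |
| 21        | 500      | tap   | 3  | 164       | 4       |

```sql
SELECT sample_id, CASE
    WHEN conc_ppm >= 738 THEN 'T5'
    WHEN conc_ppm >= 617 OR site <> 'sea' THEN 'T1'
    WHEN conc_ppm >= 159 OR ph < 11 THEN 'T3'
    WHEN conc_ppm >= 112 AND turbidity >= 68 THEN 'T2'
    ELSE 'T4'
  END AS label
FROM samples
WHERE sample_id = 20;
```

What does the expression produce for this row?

T4

sample_id = 20: conc_ppm=5, site=sea, ph=12, turbidity=191, depth_m=30.
conc_ppm >= 738 → false
conc_ppm >= 617 OR site <> 'sea' → false
conc_ppm >= 159 OR ph < 11 → false
conc_ppm >= 112 AND turbidity >= 68 → false
No prior WHEN matched → ELSE → T4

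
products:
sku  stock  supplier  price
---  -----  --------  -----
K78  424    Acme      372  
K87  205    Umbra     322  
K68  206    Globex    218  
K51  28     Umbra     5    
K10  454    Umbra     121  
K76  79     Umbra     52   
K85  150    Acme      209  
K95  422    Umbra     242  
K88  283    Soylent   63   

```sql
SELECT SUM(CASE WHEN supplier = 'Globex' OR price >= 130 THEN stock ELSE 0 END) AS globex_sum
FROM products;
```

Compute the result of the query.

sku=K78: ✓ → 424
sku=K87: ✓ → 205
sku=K68: ✓ → 206
sku=K51: ✗
sku=K10: ✗
sku=K76: ✗
sku=K85: ✓ → 150
sku=K95: ✓ → 422
sku=K88: ✗
globex_sum = 424 + 205 + 206 + 150 + 422 = 1407

1407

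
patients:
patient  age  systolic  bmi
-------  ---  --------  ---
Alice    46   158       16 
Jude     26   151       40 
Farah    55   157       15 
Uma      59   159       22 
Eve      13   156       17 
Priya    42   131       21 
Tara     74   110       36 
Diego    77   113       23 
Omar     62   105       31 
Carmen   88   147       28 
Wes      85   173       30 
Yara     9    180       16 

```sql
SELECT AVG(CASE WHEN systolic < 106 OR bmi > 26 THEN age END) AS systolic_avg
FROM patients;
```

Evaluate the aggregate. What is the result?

67

patient=Alice: ✗
patient=Jude: ✓ → 26
patient=Farah: ✗
patient=Uma: ✗
patient=Eve: ✗
patient=Priya: ✗
patient=Tara: ✓ → 74
patient=Diego: ✗
patient=Omar: ✓ → 62
patient=Carmen: ✓ → 88
patient=Wes: ✓ → 85
patient=Yara: ✗
systolic_avg = (26 + 74 + 62 + 88 + 85) / 5 = 67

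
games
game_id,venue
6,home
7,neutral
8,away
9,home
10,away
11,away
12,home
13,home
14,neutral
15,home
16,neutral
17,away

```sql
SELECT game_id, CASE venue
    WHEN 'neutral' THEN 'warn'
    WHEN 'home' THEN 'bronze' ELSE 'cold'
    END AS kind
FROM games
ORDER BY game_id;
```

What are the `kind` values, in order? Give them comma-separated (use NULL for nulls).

game_id=6: venue='home' → bronze
game_id=7: venue='neutral' → warn
game_id=8: ELSE → cold
game_id=9: venue='home' → bronze
game_id=10: ELSE → cold
game_id=11: ELSE → cold
game_id=12: venue='home' → bronze
game_id=13: venue='home' → bronze
game_id=14: venue='neutral' → warn
game_id=15: venue='home' → bronze
game_id=16: venue='neutral' → warn
game_id=17: ELSE → cold

bronze, warn, cold, bronze, cold, cold, bronze, bronze, warn, bronze, warn, cold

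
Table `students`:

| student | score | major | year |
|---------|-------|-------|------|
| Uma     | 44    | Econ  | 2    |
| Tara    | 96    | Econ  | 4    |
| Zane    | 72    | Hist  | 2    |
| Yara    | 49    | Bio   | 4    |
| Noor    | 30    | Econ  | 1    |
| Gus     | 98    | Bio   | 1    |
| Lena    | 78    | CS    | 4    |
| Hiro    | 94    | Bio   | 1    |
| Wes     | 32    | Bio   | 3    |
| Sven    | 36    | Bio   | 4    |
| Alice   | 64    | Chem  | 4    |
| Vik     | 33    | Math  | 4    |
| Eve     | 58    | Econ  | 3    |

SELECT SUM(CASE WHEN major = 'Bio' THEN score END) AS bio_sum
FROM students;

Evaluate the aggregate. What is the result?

309

student=Uma: ✗
student=Tara: ✗
student=Zane: ✗
student=Yara: ✓ → 49
student=Noor: ✗
student=Gus: ✓ → 98
student=Lena: ✗
student=Hiro: ✓ → 94
student=Wes: ✓ → 32
student=Sven: ✓ → 36
student=Alice: ✗
student=Vik: ✗
student=Eve: ✗
bio_sum = 49 + 98 + 94 + 32 + 36 = 309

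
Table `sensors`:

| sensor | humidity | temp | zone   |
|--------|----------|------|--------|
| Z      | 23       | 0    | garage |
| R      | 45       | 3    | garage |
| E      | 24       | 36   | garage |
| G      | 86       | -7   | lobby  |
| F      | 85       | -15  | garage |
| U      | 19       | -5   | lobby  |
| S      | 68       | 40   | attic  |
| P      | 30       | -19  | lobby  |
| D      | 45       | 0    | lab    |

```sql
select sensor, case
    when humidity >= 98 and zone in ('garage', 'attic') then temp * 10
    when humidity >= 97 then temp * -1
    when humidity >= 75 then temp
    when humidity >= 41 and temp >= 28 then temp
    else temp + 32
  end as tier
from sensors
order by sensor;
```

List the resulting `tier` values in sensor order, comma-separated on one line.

sensor=D: ELSE → 32
sensor=E: ELSE → 68
sensor=F: humidity >= 75 → -15
sensor=G: humidity >= 75 → -7
sensor=P: ELSE → 13
sensor=R: ELSE → 35
sensor=S: humidity >= 41 and temp >= 28 → 40
sensor=U: ELSE → 27
sensor=Z: ELSE → 32

32, 68, -15, -7, 13, 35, 40, 27, 32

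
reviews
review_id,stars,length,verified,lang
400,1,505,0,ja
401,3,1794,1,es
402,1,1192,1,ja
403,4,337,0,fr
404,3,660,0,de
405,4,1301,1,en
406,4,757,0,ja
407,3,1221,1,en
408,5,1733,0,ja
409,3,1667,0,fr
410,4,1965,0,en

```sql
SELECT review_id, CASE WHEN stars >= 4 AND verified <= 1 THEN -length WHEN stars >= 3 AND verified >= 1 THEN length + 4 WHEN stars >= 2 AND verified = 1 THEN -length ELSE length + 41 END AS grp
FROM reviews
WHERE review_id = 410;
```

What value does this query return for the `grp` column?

review_id = 410: stars=4, length=1965, verified=0, lang=en.
stars >= 4 AND verified <= 1 → true → -1965

-1965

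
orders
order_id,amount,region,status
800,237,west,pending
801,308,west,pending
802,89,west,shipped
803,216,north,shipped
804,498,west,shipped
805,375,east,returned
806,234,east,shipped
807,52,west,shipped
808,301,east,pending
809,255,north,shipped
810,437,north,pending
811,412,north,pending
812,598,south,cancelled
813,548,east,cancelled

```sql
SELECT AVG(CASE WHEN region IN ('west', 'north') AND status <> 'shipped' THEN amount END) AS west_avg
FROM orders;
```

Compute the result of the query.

order_id=800: ✓ → 237
order_id=801: ✓ → 308
order_id=802: ✗
order_id=803: ✗
order_id=804: ✗
order_id=805: ✗
order_id=806: ✗
order_id=807: ✗
order_id=808: ✗
order_id=809: ✗
order_id=810: ✓ → 437
order_id=811: ✓ → 412
order_id=812: ✗
order_id=813: ✗
west_avg = (237 + 308 + 437 + 412) / 4 = 348.5

348.5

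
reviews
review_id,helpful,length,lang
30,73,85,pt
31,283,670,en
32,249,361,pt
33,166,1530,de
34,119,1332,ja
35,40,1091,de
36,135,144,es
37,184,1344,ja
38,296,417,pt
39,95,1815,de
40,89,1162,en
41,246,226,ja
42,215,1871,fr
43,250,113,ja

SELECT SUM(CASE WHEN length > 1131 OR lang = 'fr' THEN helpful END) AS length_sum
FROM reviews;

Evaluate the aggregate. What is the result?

868

review_id=30: ✗
review_id=31: ✗
review_id=32: ✗
review_id=33: ✓ → 166
review_id=34: ✓ → 119
review_id=35: ✗
review_id=36: ✗
review_id=37: ✓ → 184
review_id=38: ✗
review_id=39: ✓ → 95
review_id=40: ✓ → 89
review_id=41: ✗
review_id=42: ✓ → 215
review_id=43: ✗
length_sum = 166 + 119 + 184 + 95 + 89 + 215 = 868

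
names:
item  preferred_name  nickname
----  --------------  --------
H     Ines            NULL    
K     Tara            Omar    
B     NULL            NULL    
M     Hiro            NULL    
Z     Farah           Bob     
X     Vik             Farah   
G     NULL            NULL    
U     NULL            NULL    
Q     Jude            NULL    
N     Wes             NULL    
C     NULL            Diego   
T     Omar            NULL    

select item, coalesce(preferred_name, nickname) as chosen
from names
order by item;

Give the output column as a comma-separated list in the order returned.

NULL, Diego, NULL, Ines, Tara, Hiro, Wes, Jude, Omar, NULL, Vik, Farah

item=B: preferred_name=NULL, nickname=NULL (all NULL) → NULL
item=C: preferred_name=NULL, nickname=Diego → Diego
item=G: preferred_name=NULL, nickname=NULL (all NULL) → NULL
item=H: preferred_name=Ines → Ines
item=K: preferred_name=Tara → Tara
item=M: preferred_name=Hiro → Hiro
item=N: preferred_name=Wes → Wes
item=Q: preferred_name=Jude → Jude
item=T: preferred_name=Omar → Omar
item=U: preferred_name=NULL, nickname=NULL (all NULL) → NULL
item=X: preferred_name=Vik → Vik
item=Z: preferred_name=Farah → Farah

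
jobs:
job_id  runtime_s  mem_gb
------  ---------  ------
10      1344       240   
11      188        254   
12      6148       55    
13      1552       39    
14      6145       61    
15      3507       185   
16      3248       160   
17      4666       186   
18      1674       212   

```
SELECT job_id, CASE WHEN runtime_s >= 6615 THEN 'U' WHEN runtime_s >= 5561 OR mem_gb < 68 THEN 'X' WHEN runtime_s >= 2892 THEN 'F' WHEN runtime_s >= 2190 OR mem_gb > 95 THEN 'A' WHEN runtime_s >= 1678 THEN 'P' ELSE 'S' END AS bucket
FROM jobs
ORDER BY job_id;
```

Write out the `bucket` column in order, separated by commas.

job_id=10: runtime_s >= 2190 OR mem_gb > 95 → A
job_id=11: runtime_s >= 2190 OR mem_gb > 95 → A
job_id=12: runtime_s >= 5561 OR mem_gb < 68 → X
job_id=13: runtime_s >= 5561 OR mem_gb < 68 → X
job_id=14: runtime_s >= 5561 OR mem_gb < 68 → X
job_id=15: runtime_s >= 2892 → F
job_id=16: runtime_s >= 2892 → F
job_id=17: runtime_s >= 2892 → F
job_id=18: runtime_s >= 2190 OR mem_gb > 95 → A

A, A, X, X, X, F, F, F, A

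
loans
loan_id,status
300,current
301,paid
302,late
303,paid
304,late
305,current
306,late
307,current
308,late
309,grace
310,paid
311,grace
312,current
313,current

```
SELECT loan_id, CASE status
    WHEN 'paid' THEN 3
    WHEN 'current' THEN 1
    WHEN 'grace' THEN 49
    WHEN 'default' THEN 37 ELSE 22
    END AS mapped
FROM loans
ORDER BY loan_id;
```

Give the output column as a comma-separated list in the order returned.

loan_id=300: status='current' → 1
loan_id=301: status='paid' → 3
loan_id=302: ELSE → 22
loan_id=303: status='paid' → 3
loan_id=304: ELSE → 22
loan_id=305: status='current' → 1
loan_id=306: ELSE → 22
loan_id=307: status='current' → 1
loan_id=308: ELSE → 22
loan_id=309: status='grace' → 49
loan_id=310: status='paid' → 3
loan_id=311: status='grace' → 49
loan_id=312: status='current' → 1
loan_id=313: status='current' → 1

1, 3, 22, 3, 22, 1, 22, 1, 22, 49, 3, 49, 1, 1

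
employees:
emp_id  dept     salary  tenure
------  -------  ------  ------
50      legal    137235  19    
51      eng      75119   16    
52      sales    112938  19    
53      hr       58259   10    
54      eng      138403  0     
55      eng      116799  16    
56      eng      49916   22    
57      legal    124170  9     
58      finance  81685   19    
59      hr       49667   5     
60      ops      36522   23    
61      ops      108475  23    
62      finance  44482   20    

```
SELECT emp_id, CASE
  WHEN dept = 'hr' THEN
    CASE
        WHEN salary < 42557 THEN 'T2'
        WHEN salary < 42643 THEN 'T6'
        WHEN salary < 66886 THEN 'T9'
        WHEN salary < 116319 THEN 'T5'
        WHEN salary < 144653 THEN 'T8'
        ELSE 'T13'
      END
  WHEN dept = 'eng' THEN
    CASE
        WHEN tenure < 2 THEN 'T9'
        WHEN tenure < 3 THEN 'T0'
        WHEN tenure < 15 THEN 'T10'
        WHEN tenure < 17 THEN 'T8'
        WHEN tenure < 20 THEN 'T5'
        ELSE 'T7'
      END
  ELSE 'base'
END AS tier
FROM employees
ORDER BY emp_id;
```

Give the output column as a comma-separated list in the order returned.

base, T8, base, T9, T9, T8, T7, base, base, T9, base, base, base

emp_id=50: dept='legal' → outer ELSE → base
emp_id=51: dept='eng' → inner[tenure < 17] → T8
emp_id=52: dept='sales' → outer ELSE → base
emp_id=53: dept='hr' → inner[salary < 66886] → T9
emp_id=54: dept='eng' → inner[tenure < 2] → T9
emp_id=55: dept='eng' → inner[tenure < 17] → T8
emp_id=56: dept='eng' → inner[ELSE] → T7
emp_id=57: dept='legal' → outer ELSE → base
emp_id=58: dept='finance' → outer ELSE → base
emp_id=59: dept='hr' → inner[salary < 66886] → T9
emp_id=60: dept='ops' → outer ELSE → base
emp_id=61: dept='ops' → outer ELSE → base
emp_id=62: dept='finance' → outer ELSE → base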